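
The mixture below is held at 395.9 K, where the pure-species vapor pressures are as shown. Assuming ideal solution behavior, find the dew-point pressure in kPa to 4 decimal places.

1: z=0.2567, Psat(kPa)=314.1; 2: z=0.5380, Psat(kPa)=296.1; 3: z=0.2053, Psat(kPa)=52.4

Pdew = 152.6217 kPa

At the dew point ψ → 1, so Σzᵢ/Kᵢ = 1 with Kᵢ = Pᵢˢᵃᵗ/P ⇒ 1/P = Σzᵢ/Pᵢˢᵃᵗ.
1/P = 0.2567/314.1 + 0.5380/296.1 + 0.2053/52.4 = 0.0065521 ⇒ P = 152.6217 kPa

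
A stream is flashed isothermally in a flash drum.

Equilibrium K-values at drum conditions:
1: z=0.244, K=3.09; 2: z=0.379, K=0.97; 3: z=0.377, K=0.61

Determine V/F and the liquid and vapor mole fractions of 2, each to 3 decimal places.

Iterate (Newton) starting at V/F = 0.5:
  V/F = 0.500: g = 0.0552, g' = -0.344 → V/F = 0.661
  V/F = 0.661: g = 0.0046, g' = -0.292 → V/F = 0.676
Converged at V/F = 0.676.
Compositions from xᵢ = zᵢ/(1+V/F(Kᵢ−1)), yᵢ = Kᵢxᵢ:
  1: x = 0.101, y = 0.312
  2: x = 0.387, y = 0.375
  3: x = 0.512, y = 0.312

V/F = 0.676, x_2 = 0.387, y_2 = 0.375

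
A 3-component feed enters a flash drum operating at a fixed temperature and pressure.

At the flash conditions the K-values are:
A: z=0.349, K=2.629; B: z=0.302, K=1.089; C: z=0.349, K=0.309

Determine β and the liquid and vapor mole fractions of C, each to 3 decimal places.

β = 0.456, x_C = 0.510, y_C = 0.157

Newton iteration, β⁰ = 0.5:
  β = 0.500: g = -0.0294, g' = -0.672 → β = 0.456
Converged at β = 0.456.
Compositions from xᵢ = zᵢ/(1+β(Kᵢ−1)), yᵢ = Kᵢxᵢ:
  A: x = 0.200, y = 0.527
  B: x = 0.290, y = 0.316
  C: x = 0.510, y = 0.157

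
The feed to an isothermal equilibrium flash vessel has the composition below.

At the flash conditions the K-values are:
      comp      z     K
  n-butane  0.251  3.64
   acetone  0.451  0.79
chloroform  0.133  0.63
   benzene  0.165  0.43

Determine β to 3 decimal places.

β = 0.475

Let β = V/F and solve Σ zᵢ(Kᵢ−1)/(1+β(Kᵢ−1)) = 0.
Check two-phase: ΣzᵢKᵢ = 1.425 > 1 and Σzᵢ/Kᵢ = 1.235 > 1, so g(0) = 0.425 > 0 and g(1) = -0.235 < 0.
Iterate (Newton) starting at β = 0.5:
  β = 0.500: g = -0.0121, g' = -0.482 → β = 0.475
Converged at β = 0.475.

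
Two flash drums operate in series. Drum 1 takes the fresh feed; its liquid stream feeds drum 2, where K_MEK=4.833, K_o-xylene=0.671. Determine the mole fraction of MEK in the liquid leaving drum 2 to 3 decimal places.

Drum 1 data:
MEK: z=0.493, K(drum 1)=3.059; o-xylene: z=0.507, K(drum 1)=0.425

Drum 1:
Rachford–Rice: g(ψ₁) = Σ zᵢ(Kᵢ−1)/(1+ψ₁(Kᵢ−1)) = 0.
Check two-phase: ΣzᵢKᵢ = 1.724 > 1 and Σzᵢ/Kᵢ = 1.354 > 1, so g(0) = 0.724 > 0 and g(1) = -0.354 < 0.
Binary case is linear: z₁(K₁−1)(1+ψ₁(K₂−1)) + z₂(K₂−1)(1+ψ₁(K₁−1)) = 0
⇒ ψ₁ = [z₁(K₁−1)+z₂(K₂−1)] / [−(K₁−1)(K₂−1)] = 0.7236/1.1839 = 0.611
Drum-1 compositions:
  MEK: x = 0.218, y = 0.668
  o-xylene: x = 0.782, y = 0.332
Drum-2 feed = drum-1 liquid: z₂ = (0.2183, 0.7817).
Drum 2:
Rachford–Rice: g(ψ₂) = Σ zᵢ(Kᵢ−1)/(1+ψ₂(Kᵢ−1)) = 0.
Feasibility: ΣzᵢKᵢ = 1.580, Σzᵢ/Kᵢ = 1.210 — both > 1, two phases present.
Binary case is linear: z₁(K₁−1)(1+ψ₂(K₂−1)) + z₂(K₂−1)(1+ψ₂(K₁−1)) = 0
⇒ ψ₂ = [z₁(K₁−1)+z₂(K₂−1)] / [−(K₁−1)(K₂−1)] = 0.5796/1.2611 = 0.460
  MEK: x = 0.079, y = 0.382
  o-xylene: x = 0.921, y = 0.618

x_MEK (drum 2) = 0.079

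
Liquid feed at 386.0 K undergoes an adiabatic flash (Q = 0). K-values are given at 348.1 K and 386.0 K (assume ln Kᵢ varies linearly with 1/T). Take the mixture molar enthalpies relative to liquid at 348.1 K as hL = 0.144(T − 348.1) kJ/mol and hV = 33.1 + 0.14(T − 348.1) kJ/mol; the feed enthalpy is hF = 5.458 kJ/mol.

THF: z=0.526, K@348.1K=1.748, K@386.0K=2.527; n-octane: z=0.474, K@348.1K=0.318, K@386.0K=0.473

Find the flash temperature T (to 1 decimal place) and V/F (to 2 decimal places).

T = 349.2 K, V/F = 0.16

Adiabatic flash: solve Rachford–Rice at each trial T, then check hF = ψ·hV(T) + (1−ψ)·hL(T).
  T = 348.1 K: K = (1.748, 0.318), RR gives ψ = 0.138, H_out = 4.554 kJ/mol
  T = 386.0 K: K = (2.527, 0.473), RR gives ψ = 0.688, H_out = 28.116 kJ/mol
  T = 367.1 K: K = (2.123, 0.392), RR gives ψ = 0.443, H_out = 17.367 kJ/mol
  T = 357.6 K: K = (1.931, 0.354), RR gives ψ = 0.305, H_out = 11.464 kJ/mol
  T = 352.9 K: K = (1.840, 0.336), RR gives ψ = 0.228, H_out = 8.219 kJ/mol
  T = 350.5 K: K = (1.794, 0.327), RR gives ψ = 0.184, H_out = 6.439 kJ/mol
  T = 349.3 K: K = (1.771, 0.322), RR gives ψ = 0.161, H_out = 5.511 kJ/mol
Linear interpolation between T = 348.1 (H_out = 4.554) and T = 349.3 (H_out = 5.511) on hF = 5.458 gives T ≈ 349.2 K, at which ψ = 0.16.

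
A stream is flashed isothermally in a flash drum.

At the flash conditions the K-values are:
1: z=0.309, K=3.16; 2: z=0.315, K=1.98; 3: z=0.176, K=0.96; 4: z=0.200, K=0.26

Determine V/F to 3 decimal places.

V/F = 0.848

Rachford–Rice: g(V/F) = Σ zᵢ(Kᵢ−1)/(1+V/F(Kᵢ−1)) = 0.
g(0) = ΣzᵢKᵢ − 1 = 0.821 and g(1) = 1 − Σzᵢ/Kᵢ = -0.209, so a root lies in (0, 1).
Newton iteration, V/F⁰ = 0.5:
  V/F = 0.500: g = 0.2860, g' = -0.746 → V/F = 0.883
  V/F = 0.883: g = -0.0398, g' = -1.171 → V/F = 0.849
  V/F = 0.849: g = -0.0019, g' = -1.064 → V/F = 0.848
Converged at V/F = 0.848.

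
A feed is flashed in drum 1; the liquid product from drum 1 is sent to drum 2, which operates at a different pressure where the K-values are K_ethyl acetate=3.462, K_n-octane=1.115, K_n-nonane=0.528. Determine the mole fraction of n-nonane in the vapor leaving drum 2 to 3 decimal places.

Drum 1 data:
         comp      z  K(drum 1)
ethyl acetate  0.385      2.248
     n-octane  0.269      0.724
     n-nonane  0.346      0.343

y_n-nonane (drum 2) = 0.329

Drum 1:
Rachford–Rice: g(ψ₁) = Σ zᵢ(Kᵢ−1)/(1+ψ₁(Kᵢ−1)) = 0.
Check two-phase: ΣzᵢKᵢ = 1.179 > 1 and Σzᵢ/Kᵢ = 1.552 > 1, so g(0) = 0.179 > 0 and g(1) = -0.552 < 0.
Iterate (Newton) starting at ψ₁ = 0.61:
  ψ₁ = 0.610: g = -0.1958, g' = -0.639 → ψ₁ = 0.303
  ψ₁ = 0.303: g = -0.0165, g' = -0.573 → ψ₁ = 0.275
Converged at ψ₁ = 0.275.
Drum-1 compositions:
  ethyl acetate: x = 0.287, y = 0.644
  n-octane: x = 0.291, y = 0.211
  n-nonane: x = 0.422, y = 0.145
Drum-2 feed = drum-1 liquid: z₂ = (0.2867, 0.2911, 0.4223).
Drum 2:
Material balance + equilibrium reduce to Σ zᵢ(Kᵢ−1)/(1+ψ₂(Kᵢ−1)) = 0.
Feasibility: ΣzᵢKᵢ = 1.540, Σzᵢ/Kᵢ = 1.144 — both > 1, two phases present.
Newton–Raphson from ψ₂ = 0.5:
  ψ₂ = 0.500: g = 0.0871, g' = -0.514 → ψ₂ = 0.670
  ψ₂ = 0.670: g = 0.0061, g' = -0.452 → ψ₂ = 0.683
Converged at ψ₂ = 0.683.
  ethyl acetate: x = 0.107, y = 0.370
  n-octane: x = 0.270, y = 0.301
  n-nonane: x = 0.623, y = 0.329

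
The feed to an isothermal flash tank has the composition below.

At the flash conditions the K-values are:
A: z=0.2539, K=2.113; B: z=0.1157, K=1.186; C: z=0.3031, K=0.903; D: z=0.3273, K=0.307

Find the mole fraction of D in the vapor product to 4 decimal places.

Let ψ = V/F and solve Σ zᵢ(Kᵢ−1)/(1+ψ(Kᵢ−1)) = 0.
g(0) = ΣzᵢKᵢ − 1 = 0.0479 and g(1) = 1 − Σzᵢ/Kᵢ = -0.6195, so a root lies in (0, 1).
Iterate (Newton) starting at ψ = 0.5:
  ψ = 0.5000: g = -0.17674, g' = -0.5044 → ψ = 0.1496
  ψ = 0.1496: g = -0.01969, g' = -0.4335 → ψ = 0.1042
  ψ = 0.1042: g = 0.00018, g' = -0.4419 → ψ = 0.1046
Converged at ψ = 0.1046.
Compositions from xᵢ = zᵢ/(1+ψ(Kᵢ−1)), yᵢ = Kᵢxᵢ:
  A: x = 0.2274, y = 0.4806
  B: x = 0.1135, y = 0.1346
  C: x = 0.3062, y = 0.2765
  D: x = 0.3529, y = 0.1083

y_D = 0.1083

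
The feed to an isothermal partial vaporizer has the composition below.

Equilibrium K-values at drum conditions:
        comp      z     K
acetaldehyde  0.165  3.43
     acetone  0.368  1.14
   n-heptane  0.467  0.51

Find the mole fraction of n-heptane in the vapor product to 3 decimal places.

y_n-heptane = 0.284

Let β = V/F and solve Σ zᵢ(Kᵢ−1)/(1+β(Kᵢ−1)) = 0.
Feasibility: ΣzᵢKᵢ = 1.224, Σzᵢ/Kᵢ = 1.287 — both > 1, two phases present.
Iterate (Newton) starting at β = 0.31:
  β = 0.310: g = 0.0082, g' = -0.479 → β = 0.327
Converged at β = 0.327.
Compositions from xᵢ = zᵢ/(1+β(Kᵢ−1)), yᵢ = Kᵢxᵢ:
  acetaldehyde: x = 0.092, y = 0.315
  acetone: x = 0.352, y = 0.401
  n-heptane: x = 0.556, y = 0.284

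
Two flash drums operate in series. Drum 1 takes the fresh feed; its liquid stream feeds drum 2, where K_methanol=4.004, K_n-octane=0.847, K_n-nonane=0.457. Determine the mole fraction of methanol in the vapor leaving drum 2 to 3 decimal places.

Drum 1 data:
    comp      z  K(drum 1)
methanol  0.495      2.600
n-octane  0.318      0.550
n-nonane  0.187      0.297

Drum 1:
Let ψ₁ = V/F and solve Σ zᵢ(Kᵢ−1)/(1+ψ₁(Kᵢ−1)) = 0.
Feasibility: ΣzᵢKᵢ = 1.517, Σzᵢ/Kᵢ = 1.398 — both > 1, two phases present.
Iterate (Newton) starting at ψ₁ = 0.41:
  ψ₁ = 0.410: g = 0.1181, g' = -0.741 → ψ₁ = 0.569
  ψ₁ = 0.569: g = 0.0029, g' = -0.720 → ψ₁ = 0.573
Converged at ψ₁ = 0.573.
Drum-1 compositions:
  methanol: x = 0.258, y = 0.671
  n-octane: x = 0.429, y = 0.236
  n-nonane: x = 0.313, y = 0.093
Drum-2 feed = drum-1 liquid: z₂ = (0.2582, 0.4286, 0.3133).
Drum 2:
Material balance + equilibrium reduce to Σ zᵢ(Kᵢ−1)/(1+ψ₂(Kᵢ−1)) = 0.
Check two-phase: ΣzᵢKᵢ = 1.540 > 1 and Σzᵢ/Kᵢ = 1.256 > 1, so g(0) = 0.540 > 0 and g(1) = -0.256 < 0.
Iterate (Newton) starting at ψ₂ = 0.47:
  ψ₂ = 0.470: g = 0.0225, g' = -0.579 → ψ₂ = 0.509
  ψ₂ = 0.509: g = 0.0005, g' = -0.552 → ψ₂ = 0.510
Converged at ψ₂ = 0.510.
  methanol: x = 0.102, y = 0.408
  n-octane: x = 0.465, y = 0.394
  n-nonane: x = 0.433, y = 0.198

y_methanol (drum 2) = 0.408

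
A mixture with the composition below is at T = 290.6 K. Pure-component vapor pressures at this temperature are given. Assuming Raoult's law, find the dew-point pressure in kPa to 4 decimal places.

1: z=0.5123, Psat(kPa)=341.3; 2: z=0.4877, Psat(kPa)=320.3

At the dew point ψ → 1, so Σzᵢ/Kᵢ = 1 with Kᵢ = Pᵢˢᵃᵗ/P ⇒ 1/P = Σzᵢ/Pᵢˢᵃᵗ.
1/P = 0.5123/341.3 + 0.4877/320.3 = 0.0030237 ⇒ P = 330.7250 kPa

Pdew = 330.7250 kPa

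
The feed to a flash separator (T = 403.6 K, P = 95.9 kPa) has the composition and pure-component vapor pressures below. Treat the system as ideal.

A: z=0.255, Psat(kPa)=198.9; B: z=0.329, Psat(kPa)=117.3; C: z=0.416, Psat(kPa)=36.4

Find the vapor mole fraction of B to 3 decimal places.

y_B = 0.385

Raoult's law: Kᵢ = Pᵢˢᵃᵗ/P = Pᵢˢᵃᵗ/95.9.
  K_A = 198.9/95.9 = 2.07404, K_B = 117.3/95.9 = 1.22315, K_C = 36.4/95.9 = 0.37956
Newton iteration, V/F⁰ = 0.5:
  V/F = 0.500: g = -0.1299, g' = -0.474 → V/F = 0.226
  V/F = 0.226: g = -0.0099, g' = -0.422 → V/F = 0.202
  V/F = 0.202: g = 0.0000, g' = -0.423 → V/F = 0.203
Converged at V/F = 0.203.
Compositions from xᵢ = zᵢ/(1+V/F(Kᵢ−1)), yᵢ = Kᵢxᵢ:
  A: x = 0.209, y = 0.434
  B: x = 0.315, y = 0.385
  C: x = 0.476, y = 0.181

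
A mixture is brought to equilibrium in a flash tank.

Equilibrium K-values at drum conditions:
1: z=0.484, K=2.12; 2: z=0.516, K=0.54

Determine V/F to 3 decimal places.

V/F = 0.591

Rachford–Rice: g(V/F) = Σ zᵢ(Kᵢ−1)/(1+V/F(Kᵢ−1)) = 0.
Check two-phase: ΣzᵢKᵢ = 1.305 > 1 and Σzᵢ/Kᵢ = 1.184 > 1, so g(0) = 0.305 > 0 and g(1) = -0.184 < 0.
Binary case is linear: z₁(K₁−1)(1+V/F(K₂−1)) + z₂(K₂−1)(1+V/F(K₁−1)) = 0
⇒ V/F = [z₁(K₁−1)+z₂(K₂−1)] / [−(K₁−1)(K₂−1)] = 0.3047/0.5152 = 0.591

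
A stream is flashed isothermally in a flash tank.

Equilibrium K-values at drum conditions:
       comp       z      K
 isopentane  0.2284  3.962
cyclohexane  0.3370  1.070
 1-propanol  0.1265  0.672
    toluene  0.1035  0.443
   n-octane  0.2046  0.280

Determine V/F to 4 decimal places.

Rachford–Rice: g(V/F) = Σ zᵢ(Kᵢ−1)/(1+V/F(Kᵢ−1)) = 0.
Check two-phase: ΣzᵢKᵢ = 1.4537 > 1 and Σzᵢ/Kᵢ = 1.5252 > 1, so g(0) = 0.4537 > 0 and g(1) = -0.5252 < 0.
Newton iteration, V/F⁰ = 0.5:
  V/F = 0.5000: g = -0.06424, g' = -0.6672 → V/F = 0.4037
  V/F = 0.4037: g = 0.00116, g' = -0.6995 → V/F = 0.4054
Converged at V/F = 0.4054.

V/F = 0.4054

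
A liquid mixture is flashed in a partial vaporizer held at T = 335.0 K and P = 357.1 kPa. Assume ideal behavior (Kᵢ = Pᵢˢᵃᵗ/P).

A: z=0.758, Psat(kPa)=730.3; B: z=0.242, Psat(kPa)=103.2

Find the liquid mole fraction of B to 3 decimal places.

x_B = 0.595

Raoult's law: Kᵢ = Pᵢˢᵃᵗ/P = Pᵢˢᵃᵗ/357.1.
  K_A = 730.3/357.1 = 2.04509, K_B = 103.2/357.1 = 0.28899
Rachford–Rice: g(β) = Σ zᵢ(Kᵢ−1)/(1+β(Kᵢ−1)) = 0.
g(0) = ΣzᵢKᵢ − 1 = 0.620 and g(1) = 1 − Σzᵢ/Kᵢ = -0.208, so a root lies in (0, 1).
Newton iteration, β⁰ = 0.45:
  β = 0.450: g = 0.2858, g' = -0.648 → β = 0.891
  β = 0.891: g = -0.0597, g' = -1.134 → β = 0.839
  β = 0.839: g = -0.0041, g' = -0.986 → β = 0.835
Converged at β = 0.835.
Compositions from xᵢ = zᵢ/(1+β(Kᵢ−1)), yᵢ = Kᵢxᵢ:
  A: x = 0.405, y = 0.828
  B: x = 0.595, y = 0.172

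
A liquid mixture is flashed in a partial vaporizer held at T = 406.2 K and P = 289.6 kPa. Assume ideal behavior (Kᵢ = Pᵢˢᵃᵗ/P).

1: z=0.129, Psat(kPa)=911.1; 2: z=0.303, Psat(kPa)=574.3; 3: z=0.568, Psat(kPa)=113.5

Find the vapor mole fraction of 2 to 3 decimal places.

y_2 = 0.476

Raoult's law: Kᵢ = Pᵢˢᵃᵗ/P = Pᵢˢᵃᵗ/289.6.
  K_1 = 911.1/289.6 = 3.14606, K_2 = 574.3/289.6 = 1.98308, K_3 = 113.5/289.6 = 0.39192
Newton iteration, ψ⁰ = 0.41:
  ψ = 0.410: g = -0.1005, g' = -0.690 → ψ = 0.264
  ψ = 0.264: g = 0.0016, g' = -0.725 → ψ = 0.266
Converged at ψ = 0.266.
Compositions from xᵢ = zᵢ/(1+ψ(Kᵢ−1)), yᵢ = Kᵢxᵢ:
  1: x = 0.082, y = 0.258
  2: x = 0.240, y = 0.476
  3: x = 0.678, y = 0.266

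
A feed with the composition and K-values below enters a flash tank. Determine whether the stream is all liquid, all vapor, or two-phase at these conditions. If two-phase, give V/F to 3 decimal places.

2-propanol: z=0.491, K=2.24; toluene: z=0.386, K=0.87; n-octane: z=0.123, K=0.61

ΣzᵢKᵢ = 1.511; Σzᵢ/Kᵢ = 0.865.
Since Σzᵢ/Kᵢ < 1 the mixture is above its dew point — single vapor phase.

all vapor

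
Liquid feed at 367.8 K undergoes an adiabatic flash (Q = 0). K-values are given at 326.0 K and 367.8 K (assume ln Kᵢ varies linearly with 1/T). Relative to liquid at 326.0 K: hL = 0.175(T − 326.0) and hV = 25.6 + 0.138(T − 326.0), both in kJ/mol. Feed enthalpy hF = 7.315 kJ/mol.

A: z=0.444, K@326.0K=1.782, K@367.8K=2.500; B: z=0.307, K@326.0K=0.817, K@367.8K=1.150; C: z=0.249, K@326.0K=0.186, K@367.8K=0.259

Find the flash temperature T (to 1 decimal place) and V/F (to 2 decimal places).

T = 329.5 K, V/F = 0.26

Adiabatic flash: solve Rachford–Rice at each trial T, then check hF = ψ·hV(T) + (1−ψ)·hL(T).
  T = 326.0 K: K = (1.782, 0.817, 0.186), RR gives ψ = 0.200, H_out = 5.111 kJ/mol
  T = 367.8 K: K = (2.500, 1.150, 0.259), RR gives ψ = 0.679, H_out = 23.659 kJ/mol
  T = 346.9 K: K = (2.132, 0.979, 0.222), RR gives ψ = 0.496, H_out = 15.967 kJ/mol
  T = 336.4 K: K = (1.954, 0.897, 0.204), RR gives ψ = 0.368, H_out = 11.097 kJ/mol
  T = 331.2 K: K = (1.867, 0.857, 0.195), RR gives ψ = 0.290, H_out = 8.284 kJ/mol
  T = 328.6 K: K = (1.825, 0.837, 0.190), RR gives ψ = 0.247, H_out = 6.748 kJ/mol
  T = 329.9 K: K = (1.846, 0.847, 0.193), RR gives ψ = 0.269, H_out = 7.528 kJ/mol
Linear interpolation between T = 328.6 (H_out = 6.748) and T = 329.9 (H_out = 7.528) on hF = 7.315 gives T ≈ 329.5 K, at which ψ = 0.26.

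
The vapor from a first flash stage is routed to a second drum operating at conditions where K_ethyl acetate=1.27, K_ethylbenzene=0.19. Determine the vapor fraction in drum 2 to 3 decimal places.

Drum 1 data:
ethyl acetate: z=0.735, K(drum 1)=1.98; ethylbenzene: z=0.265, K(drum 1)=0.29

V/F (drum 2) = 0.404

Drum 1:
Rachford–Rice: g(ψ₁) = Σ zᵢ(Kᵢ−1)/(1+ψ₁(Kᵢ−1)) = 0.
g(0) = ΣzᵢKᵢ − 1 = 0.532 and g(1) = 1 − Σzᵢ/Kᵢ = -0.285, so a root lies in (0, 1).
Newton–Raphson from ψ₁ = 0.5:
  ψ₁ = 0.500: g = 0.1917, g' = -0.639 → ψ₁ = 0.800
  ψ₁ = 0.800: g = -0.0318, g' = -0.938 → ψ₁ = 0.766
  ψ₁ = 0.766: g = -0.0011, g' = -0.873 → ψ₁ = 0.765
Converged at ψ₁ = 0.765.
Drum-1 compositions:
  ethyl acetate: x = 0.420, y = 0.832
  ethylbenzene: x = 0.580, y = 0.168
Drum-2 feed = drum-1 vapor: z₂ = (0.8318, 0.1682).
Drum 2:
Let ψ₂ = V/F and solve Σ zᵢ(Kᵢ−1)/(1+ψ₂(Kᵢ−1)) = 0.
Check two-phase: ΣzᵢKᵢ = 1.088 > 1 and Σzᵢ/Kᵢ = 1.540 > 1, so g(0) = 0.088 > 0 and g(1) = -0.540 < 0.
Newton iteration, ψ₂⁰ = 0.42:
  ψ₂ = 0.420: g = -0.0047, g' = -0.302 → ψ₂ = 0.404
Converged at ψ₂ = 0.404.
  ethyl acetate: x = 0.750, y = 0.953
  ethylbenzene: x = 0.250, y = 0.048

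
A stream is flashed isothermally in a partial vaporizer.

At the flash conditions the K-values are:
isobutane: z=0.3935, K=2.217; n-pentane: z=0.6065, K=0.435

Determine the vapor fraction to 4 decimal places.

Binary case is linear: z₁(K₁−1)(1+ψ(K₂−1)) + z₂(K₂−1)(1+ψ(K₁−1)) = 0
⇒ ψ = [z₁(K₁−1)+z₂(K₂−1)] / [−(K₁−1)(K₂−1)] = 0.13622/0.68761 = 0.1981

ψ = 0.1981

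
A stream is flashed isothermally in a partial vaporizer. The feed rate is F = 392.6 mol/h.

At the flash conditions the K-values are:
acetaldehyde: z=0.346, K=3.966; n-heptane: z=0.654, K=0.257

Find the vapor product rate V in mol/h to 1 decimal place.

Let ψ = V/F and solve Σ zᵢ(Kᵢ−1)/(1+ψ(Kᵢ−1)) = 0.
Check two-phase: ΣzᵢKᵢ = 1.540 > 1 and Σzᵢ/Kᵢ = 2.632 > 1, so g(0) = 0.540 > 0 and g(1) = -1.632 < 0.
Binary case is linear: z₁(K₁−1)(1+ψ(K₂−1)) + z₂(K₂−1)(1+ψ(K₁−1)) = 0
⇒ ψ = [z₁(K₁−1)+z₂(K₂−1)] / [−(K₁−1)(K₂−1)] = 0.5403/2.2037 = 0.245
Then V = ψ·F = 0.2452·392.6 = 96.3 mol/h and L = F − V = 296.3 mol/h.

V = 96.3 mol/h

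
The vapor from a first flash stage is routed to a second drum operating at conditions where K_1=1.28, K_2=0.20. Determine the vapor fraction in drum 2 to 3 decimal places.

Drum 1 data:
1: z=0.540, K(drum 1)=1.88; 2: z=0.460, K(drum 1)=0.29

Drum 1:
Rachford–Rice: g(ψ₁) = Σ zᵢ(Kᵢ−1)/(1+ψ₁(Kᵢ−1)) = 0.
g(0) = ΣzᵢKᵢ − 1 = 0.149 and g(1) = 1 − Σzᵢ/Kᵢ = -0.873, so a root lies in (0, 1).
Newton–Raphson from ψ₁ = 0.59:
  ψ₁ = 0.590: g = -0.2492, g' = -0.868 → ψ₁ = 0.303
  ψ₁ = 0.303: g = -0.0408, g' = -0.637 → ψ₁ = 0.239
  ψ₁ = 0.239: g = -0.0005, g' = -0.622 → ψ₁ = 0.238
Converged at ψ₁ = 0.238.
Drum-1 compositions:
  1: x = 0.447, y = 0.839
  2: x = 0.553, y = 0.161
Drum-2 feed = drum-1 vapor: z₂ = (0.8395, 0.1605).
Drum 2:
Let ψ₂ = V/F and solve Σ zᵢ(Kᵢ−1)/(1+ψ₂(Kᵢ−1)) = 0.
g(0) = ΣzᵢKᵢ − 1 = 0.107 and g(1) = 1 − Σzᵢ/Kᵢ = -0.458, so a root lies in (0, 1).
Binary case is linear: z₁(K₁−1)(1+ψ₂(K₂−1)) + z₂(K₂−1)(1+ψ₂(K₁−1)) = 0
⇒ ψ₂ = [z₁(K₁−1)+z₂(K₂−1)] / [−(K₁−1)(K₂−1)] = 0.1067/0.2240 = 0.476
  1: x = 0.741, y = 0.948
  2: x = 0.259, y = 0.052

V/F (drum 2) = 0.476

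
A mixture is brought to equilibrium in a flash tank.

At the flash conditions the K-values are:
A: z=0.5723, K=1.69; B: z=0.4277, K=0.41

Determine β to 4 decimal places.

β = 0.3501

Rachford–Rice: g(β) = Σ zᵢ(Kᵢ−1)/(1+β(Kᵢ−1)) = 0.
Feasibility: ΣzᵢKᵢ = 1.1425, Σzᵢ/Kᵢ = 1.3818 — both > 1, two phases present.
Newton–Raphson from β = 0.61:
  β = 0.6100: g = -0.11631, g' = -0.4983 → β = 0.3766
  β = 0.3766: g = -0.01099, g' = -0.4178 → β = 0.3503
  β = 0.3503: g = -0.00006, g' = -0.4133 → β = 0.3501
Converged at β = 0.3501.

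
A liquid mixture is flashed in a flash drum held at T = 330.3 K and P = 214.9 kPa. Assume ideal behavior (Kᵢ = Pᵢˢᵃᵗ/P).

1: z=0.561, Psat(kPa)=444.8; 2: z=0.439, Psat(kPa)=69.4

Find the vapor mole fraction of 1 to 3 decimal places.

y_1 = 0.802

Raoult's law: Kᵢ = Pᵢˢᵃᵗ/P = Pᵢˢᵃᵗ/214.9.
  K_1 = 444.8/214.9 = 2.06980, K_2 = 69.4/214.9 = 0.32294
Material balance + equilibrium reduce to Σ zᵢ(Kᵢ−1)/(1+V/F(Kᵢ−1)) = 0.
Check two-phase: ΣzᵢKᵢ = 1.303 > 1 and Σzᵢ/Kᵢ = 1.630 > 1, so g(0) = 0.303 > 0 and g(1) = -0.630 < 0.
Newton–Raphson from V/F = 0.3:
  V/F = 0.300: g = 0.0814, g' = -0.685 → V/F = 0.419
  V/F = 0.419: g = -0.0004, g' = -0.698 → V/F = 0.418
Converged at V/F = 0.418.
Compositions from xᵢ = zᵢ/(1+V/F(Kᵢ−1)), yᵢ = Kᵢxᵢ:
  1: x = 0.388, y = 0.802
  2: x = 0.612, y = 0.198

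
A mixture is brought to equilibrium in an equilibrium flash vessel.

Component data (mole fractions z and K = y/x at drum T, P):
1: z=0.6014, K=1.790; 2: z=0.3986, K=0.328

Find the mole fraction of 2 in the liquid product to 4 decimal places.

Let ψ = V/F and solve Σ zᵢ(Kᵢ−1)/(1+ψ(Kᵢ−1)) = 0.
Feasibility: ΣzᵢKᵢ = 1.2072, Σzᵢ/Kᵢ = 1.5512 — both > 1, two phases present.
Binary case is linear: z₁(K₁−1)(1+ψ(K₂−1)) + z₂(K₂−1)(1+ψ(K₁−1)) = 0
⇒ ψ = [z₁(K₁−1)+z₂(K₂−1)] / [−(K₁−1)(K₂−1)] = 0.20725/0.53088 = 0.3904
Compositions from xᵢ = zᵢ/(1+ψ(Kᵢ−1)), yᵢ = Kᵢxᵢ:
  1: x = 0.4596, y = 0.8228
  2: x = 0.5404, y = 0.1772

x_2 = 0.5404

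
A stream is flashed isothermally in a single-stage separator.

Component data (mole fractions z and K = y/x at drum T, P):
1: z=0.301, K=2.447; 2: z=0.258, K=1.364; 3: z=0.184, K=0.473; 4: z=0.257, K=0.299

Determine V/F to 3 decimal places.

Iterate (Newton) starting at V/F = 0.42:
  V/F = 0.420: g = -0.0275, g' = -0.607 → V/F = 0.375
Converged at V/F = 0.375.

V/F = 0.375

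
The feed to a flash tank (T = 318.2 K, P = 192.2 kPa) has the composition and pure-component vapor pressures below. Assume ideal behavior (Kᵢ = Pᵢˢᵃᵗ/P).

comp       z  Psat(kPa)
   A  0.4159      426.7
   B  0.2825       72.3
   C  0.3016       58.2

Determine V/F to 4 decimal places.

V/F = 0.1496

Raoult's law: Kᵢ = Pᵢˢᵃᵗ/P = Pᵢˢᵃᵗ/192.2.
  K_A = 426.7/192.2 = 2.220083, K_B = 72.3/192.2 = 0.376171, K_C = 58.2/192.2 = 0.302810
Material balance + equilibrium reduce to Σ zᵢ(Kᵢ−1)/(1+V/F(Kᵢ−1)) = 0.
Feasibility: ΣzᵢKᵢ = 1.1209, Σzᵢ/Kᵢ = 1.9343 — both > 1, two phases present.
Newton–Raphson from V/F = 0.51:
  V/F = 0.5100: g = -0.27196, g' = -0.8247 → V/F = 0.1802
  V/F = 0.1802: g = -0.02310, g' = -0.7473 → V/F = 0.1493
  V/F = 0.1493: g = 0.00018, g' = -0.7593 → V/F = 0.1496
Converged at V/F = 0.1496.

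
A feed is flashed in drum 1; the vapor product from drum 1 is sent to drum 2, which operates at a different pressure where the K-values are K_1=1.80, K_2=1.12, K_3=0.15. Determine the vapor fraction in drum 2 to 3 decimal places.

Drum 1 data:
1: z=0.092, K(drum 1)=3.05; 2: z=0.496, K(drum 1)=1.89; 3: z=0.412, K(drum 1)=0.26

V/F (drum 2) = 0.328

Drum 1:
Rachford–Rice: g(ψ₁) = Σ zᵢ(Kᵢ−1)/(1+ψ₁(Kᵢ−1)) = 0.
g(0) = ΣzᵢKᵢ − 1 = 0.325 and g(1) = 1 − Σzᵢ/Kᵢ = -0.877, so a root lies in (0, 1).
Iterate (Newton) starting at ψ₁ = 0.5:
  ψ₁ = 0.500: g = -0.0853, g' = -0.851 → ψ₁ = 0.400
  ψ₁ = 0.400: g = -0.0037, g' = -0.785 → ψ₁ = 0.395
Converged at ψ₁ = 0.395.
Drum-1 compositions:
  1: x = 0.051, y = 0.155
  2: x = 0.367, y = 0.694
  3: x = 0.582, y = 0.151
Drum-2 feed = drum-1 vapor: z₂ = (0.1550, 0.6936, 0.1514).
Drum 2:
Let ψ₂ = V/F and solve Σ zᵢ(Kᵢ−1)/(1+ψ₂(Kᵢ−1)) = 0.
g(0) = ΣzᵢKᵢ − 1 = 0.079 and g(1) = 1 − Σzᵢ/Kᵢ = -0.715, so a root lies in (0, 1).
Newton iteration, ψ₂⁰ = 0.33:
  ψ₂ = 0.330: g = -0.0006, g' = -0.283 → ψ₂ = 0.328
Converged at ψ₂ = 0.328.
  1: x = 0.123, y = 0.221
  2: x = 0.667, y = 0.747
  3: x = 0.210, y = 0.031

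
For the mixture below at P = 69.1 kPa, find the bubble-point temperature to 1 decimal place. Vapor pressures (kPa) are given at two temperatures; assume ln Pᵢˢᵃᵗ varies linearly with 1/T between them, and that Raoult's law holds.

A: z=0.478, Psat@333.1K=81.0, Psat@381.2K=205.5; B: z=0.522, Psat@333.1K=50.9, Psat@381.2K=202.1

T = 335.3 K

Bubble-point temperature: ΣzᵢPᵢˢᵃᵗ(T) = P. Interpolate ln Pᵢˢᵃᵗ = aᵢ + bᵢ/T.
  T = 333.1 K: ΣzᵢPᵢˢᵃᵗ = 65.29 kPa
  T = 381.2 K: ΣzᵢPᵢˢᵃᵗ = 203.73 kPa
  T = 357.1 K: ΣzᵢPᵢˢᵃᵗ = 118.95 kPa
  T = 345.1 K: ΣzᵢPᵢˢᵃᵗ = 88.89 kPa
  T = 339.1 K: ΣzᵢPᵢˢᵃᵗ = 76.36 kPa
  T = 336.1 K: ΣzᵢPᵢˢᵃᵗ = 70.65 kPa
  T = 334.6 K: ΣzᵢPᵢˢᵃᵗ = 67.92 kPa
  T = 335.4 K: ΣzᵢPᵢˢᵃᵗ = 69.36 kPa
Interpolating between 334.6 K and 335.4 K gives T ≈ 335.3 K.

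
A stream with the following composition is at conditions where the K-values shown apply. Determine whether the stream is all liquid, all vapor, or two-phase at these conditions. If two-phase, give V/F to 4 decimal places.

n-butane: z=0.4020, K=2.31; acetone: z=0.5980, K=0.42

two-phase, V/F = 0.2366

ΣzᵢKᵢ = 1.1798; Σzᵢ/Kᵢ = 1.5978.
Both exceed 1, so a two-phase solution exists.
Let ψ = V/F and solve Σ zᵢ(Kᵢ−1)/(1+ψ(Kᵢ−1)) = 0.
Binary case is linear: z₁(K₁−1)(1+ψ(K₂−1)) + z₂(K₂−1)(1+ψ(K₁−1)) = 0
⇒ ψ = [z₁(K₁−1)+z₂(K₂−1)] / [−(K₁−1)(K₂−1)] = 0.17978/0.75980 = 0.2366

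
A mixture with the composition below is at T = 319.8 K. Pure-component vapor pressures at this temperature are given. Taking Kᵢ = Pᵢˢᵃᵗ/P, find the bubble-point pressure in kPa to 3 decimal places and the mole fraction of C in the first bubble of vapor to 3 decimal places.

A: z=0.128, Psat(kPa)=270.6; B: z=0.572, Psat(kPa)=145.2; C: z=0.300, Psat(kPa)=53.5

Pbub = 133.741 kPa, y_C = 0.120

At the bubble point ψ → 0, so ΣzᵢKᵢ = 1 with Kᵢ = Pᵢˢᵃᵗ/P ⇒ P = ΣzᵢPᵢˢᵃᵗ.
P = 0.128·270.6 + 0.572·145.2 + 0.300·53.5 = 133.741 kPa
yᵢ = zᵢPᵢˢᵃᵗ/P ⇒ y_C = 0.300·53.5/133.741 = 0.120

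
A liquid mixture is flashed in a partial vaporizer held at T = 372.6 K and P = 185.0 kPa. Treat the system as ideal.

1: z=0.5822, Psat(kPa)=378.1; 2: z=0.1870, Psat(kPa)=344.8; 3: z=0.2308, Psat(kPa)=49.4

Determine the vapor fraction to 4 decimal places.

Raoult's law: Kᵢ = Pᵢˢᵃᵗ/P = Pᵢˢᵃᵗ/185.0.
  K_1 = 378.1/185.0 = 2.043784, K_2 = 344.8/185.0 = 1.863784, K_3 = 49.4/185.0 = 0.267027
Newton–Raphson from ψ = 0.5:
  ψ = 0.5000: g = 0.24507, g' = -0.6509 → ψ = 0.8765
  ψ = 0.8765: g = -0.06389, g' = -1.1882 → ψ = 0.8228
  ψ = 0.8228: g = -0.00483, g' = -1.0182 → ψ = 0.8180
Converged at ψ = 0.8180.

ψ = 0.8180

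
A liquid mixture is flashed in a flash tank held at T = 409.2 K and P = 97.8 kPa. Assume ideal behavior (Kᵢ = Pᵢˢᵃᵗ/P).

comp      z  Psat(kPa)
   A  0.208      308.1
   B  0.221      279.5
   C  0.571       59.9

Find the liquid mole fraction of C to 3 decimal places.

x_C = 0.837

Raoult's law: Kᵢ = Pᵢˢᵃᵗ/P = Pᵢˢᵃᵗ/97.8.
  K_A = 308.1/97.8 = 3.15031, K_B = 279.5/97.8 = 2.85787, K_C = 59.9/97.8 = 0.61247
Material balance + equilibrium reduce to Σ zᵢ(Kᵢ−1)/(1+ψ(Kᵢ−1)) = 0.
Feasibility: ΣzᵢKᵢ = 1.637, Σzᵢ/Kᵢ = 1.076 — both > 1, two phases present.
Newton–Raphson from ψ = 0.39:
  ψ = 0.390: g = 0.2207, g' = -0.660 → ψ = 0.724
  ψ = 0.724: g = 0.0423, g' = -0.451 → ψ = 0.818
  ψ = 0.818: g = 0.0011, g' = -0.430 → ψ = 0.821
Converged at ψ = 0.821.
Compositions from xᵢ = zᵢ/(1+ψ(Kᵢ−1)), yᵢ = Kᵢxᵢ:
  A: x = 0.075, y = 0.237
  B: x = 0.088, y = 0.250
  C: x = 0.837, y = 0.513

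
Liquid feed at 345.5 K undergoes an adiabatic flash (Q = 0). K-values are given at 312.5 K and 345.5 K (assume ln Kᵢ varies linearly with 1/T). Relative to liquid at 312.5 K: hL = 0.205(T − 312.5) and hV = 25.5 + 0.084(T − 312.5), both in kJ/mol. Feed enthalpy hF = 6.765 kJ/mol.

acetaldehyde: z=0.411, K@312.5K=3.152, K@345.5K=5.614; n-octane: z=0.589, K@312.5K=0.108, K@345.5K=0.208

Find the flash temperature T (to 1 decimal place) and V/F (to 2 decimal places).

T = 317.6 K, V/F = 0.23

Adiabatic flash: solve Rachford–Rice at each trial T, then check hF = ψ·hV(T) + (1−ψ)·hL(T).
  T = 312.5 K: K = (3.152, 0.108), RR gives ψ = 0.187, H_out = 4.770 kJ/mol
  T = 345.5 K: K = (5.614, 0.208), RR gives ψ = 0.391, H_out = 15.180 kJ/mol
  T = 329.0 K: K = (4.268, 0.152), RR gives ψ = 0.305, H_out = 10.543 kJ/mol
  T = 320.8 K: K = (3.685, 0.129), RR gives ψ = 0.253, H_out = 7.887 kJ/mol
  T = 316.6 K: K = (3.409, 0.118), RR gives ψ = 0.221, H_out = 6.378 kJ/mol
  T = 318.7 K: K = (3.545, 0.123), RR gives ψ = 0.237, H_out = 7.148 kJ/mol
  T = 317.6 K: K = (3.473, 0.121), RR gives ψ = 0.229, H_out = 6.749 kJ/mol
Linear interpolation between T = 317.6 (H_out = 6.749) and T = 318.7 (H_out = 7.148) on hF = 6.765 gives T ≈ 317.6 K, at which ψ = 0.23.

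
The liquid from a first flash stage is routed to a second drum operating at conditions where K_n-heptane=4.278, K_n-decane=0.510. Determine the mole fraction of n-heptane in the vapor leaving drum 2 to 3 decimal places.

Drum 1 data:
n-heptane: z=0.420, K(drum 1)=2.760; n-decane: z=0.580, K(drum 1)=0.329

y_n-heptane (drum 2) = 0.556

Drum 1:
Material balance + equilibrium reduce to Σ zᵢ(Kᵢ−1)/(1+ψ₁(Kᵢ−1)) = 0.
Feasibility: ΣzᵢKᵢ = 1.350, Σzᵢ/Kᵢ = 1.915 — both > 1, two phases present.
Iterate (Newton) starting at ψ₁ = 0.5:
  ψ₁ = 0.500: g = -0.1925, g' = -0.959 → ψ₁ = 0.299
  ψ₁ = 0.299: g = -0.0029, g' = -0.967 → ψ₁ = 0.296
Converged at ψ₁ = 0.296.
Drum-1 compositions:
  n-heptane: x = 0.276, y = 0.762
  n-decane: x = 0.724, y = 0.238
Drum-2 feed = drum-1 liquid: z₂ = (0.2760, 0.7240).
Drum 2:
Rachford–Rice: g(ψ₂) = Σ zᵢ(Kᵢ−1)/(1+ψ₂(Kᵢ−1)) = 0.
Check two-phase: ΣzᵢKᵢ = 1.550 > 1 and Σzᵢ/Kᵢ = 1.484 > 1, so g(0) = 0.550 > 0 and g(1) = -0.484 < 0.
Binary case is linear: z₁(K₁−1)(1+ψ₂(K₂−1)) + z₂(K₂−1)(1+ψ₂(K₁−1)) = 0
⇒ ψ₂ = [z₁(K₁−1)+z₂(K₂−1)] / [−(K₁−1)(K₂−1)] = 0.5500/1.6062 = 0.342
  n-heptane: x = 0.130, y = 0.556
  n-decane: x = 0.870, y = 0.444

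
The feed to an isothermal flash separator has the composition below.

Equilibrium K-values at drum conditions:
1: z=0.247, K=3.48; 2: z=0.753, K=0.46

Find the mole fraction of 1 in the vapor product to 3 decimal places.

Material balance + equilibrium reduce to Σ zᵢ(Kᵢ−1)/(1+V/F(Kᵢ−1)) = 0.
Feasibility: ΣzᵢKᵢ = 1.206, Σzᵢ/Kᵢ = 1.708 — both > 1, two phases present.
Newton iteration, V/F⁰ = 0.55:
  V/F = 0.550: g = -0.3193, g' = -0.716 → V/F = 0.104
  V/F = 0.104: g = 0.0560, g' = -1.206 → V/F = 0.151
  V/F = 0.151: g = 0.0034, g' = -1.066 → V/F = 0.154
Converged at V/F = 0.154.
Compositions from xᵢ = zᵢ/(1+V/F(Kᵢ−1)), yᵢ = Kᵢxᵢ:
  1: x = 0.179, y = 0.622
  2: x = 0.821, y = 0.378

y_1 = 0.622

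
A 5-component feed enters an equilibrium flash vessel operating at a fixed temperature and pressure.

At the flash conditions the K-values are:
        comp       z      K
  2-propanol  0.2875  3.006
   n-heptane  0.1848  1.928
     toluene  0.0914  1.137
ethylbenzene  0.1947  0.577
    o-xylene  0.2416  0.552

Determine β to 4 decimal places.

Material balance + equilibrium reduce to Σ zᵢ(Kᵢ−1)/(1+β(Kᵢ−1)) = 0.
g(0) = ΣzᵢKᵢ − 1 = 0.5701 and g(1) = 1 − Σzᵢ/Kᵢ = -0.0470, so a root lies in (0, 1).
Iterate (Newton) starting at β = 0.45:
  β = 0.4500: g = 0.19859, g' = -0.5295 → β = 0.8251
  β = 0.8251: g = 0.02738, g' = -0.4208 → β = 0.8901
Converged at β = 0.8901.

β = 0.8901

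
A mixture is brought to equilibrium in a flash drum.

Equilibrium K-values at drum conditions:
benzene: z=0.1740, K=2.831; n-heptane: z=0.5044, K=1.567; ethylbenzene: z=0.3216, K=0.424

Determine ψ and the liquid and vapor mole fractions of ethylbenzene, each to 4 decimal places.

Let ψ = V/F and solve Σ zᵢ(Kᵢ−1)/(1+ψ(Kᵢ−1)) = 0.
Check two-phase: ΣzᵢKᵢ = 1.4193 > 1 and Σzᵢ/Kᵢ = 1.1418 > 1, so g(0) = 0.4193 > 0 and g(1) = -0.1418 < 0.
Newton–Raphson from ψ = 0.5:
  ψ = 0.5000: g = 0.12898, g' = -0.4679 → ψ = 0.7757
  ψ = 0.7757: g = -0.00457, g' = -0.5264 → ψ = 0.7670
  ψ = 0.7670: g = -0.00002, g' = -0.5221 → ψ = 0.7669
Converged at ψ = 0.7669.
Compositions from xᵢ = zᵢ/(1+ψ(Kᵢ−1)), yᵢ = Kᵢxᵢ:
  benzene: x = 0.0724, y = 0.2049
  n-heptane: x = 0.3515, y = 0.5509
  ethylbenzene: x = 0.5761, y = 0.2443

ψ = 0.7669, x_ethylbenzene = 0.5761, y_ethylbenzene = 0.2443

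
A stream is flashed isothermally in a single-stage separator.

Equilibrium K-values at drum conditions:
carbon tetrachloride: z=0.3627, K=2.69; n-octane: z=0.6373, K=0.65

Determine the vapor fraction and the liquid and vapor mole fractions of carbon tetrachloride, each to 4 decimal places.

ψ = 0.6592, x_carbon tetrachloride = 0.1716, y_carbon tetrachloride = 0.4615

Let ψ = V/F and solve Σ zᵢ(Kᵢ−1)/(1+ψ(Kᵢ−1)) = 0.
Feasibility: ΣzᵢKᵢ = 1.3899, Σzᵢ/Kᵢ = 1.1153 — both > 1, two phases present.
Binary case is linear: z₁(K₁−1)(1+ψ(K₂−1)) + z₂(K₂−1)(1+ψ(K₁−1)) = 0
⇒ ψ = [z₁(K₁−1)+z₂(K₂−1)] / [−(K₁−1)(K₂−1)] = 0.38991/0.59150 = 0.6592
Compositions from xᵢ = zᵢ/(1+ψ(Kᵢ−1)), yᵢ = Kᵢxᵢ:
  carbon tetrachloride: x = 0.1716, y = 0.4615
  n-octane: x = 0.8284, y = 0.5385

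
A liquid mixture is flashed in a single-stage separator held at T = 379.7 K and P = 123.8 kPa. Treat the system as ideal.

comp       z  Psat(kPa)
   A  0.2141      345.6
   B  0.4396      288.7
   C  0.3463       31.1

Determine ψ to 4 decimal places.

Raoult's law: Kᵢ = Pᵢˢᵃᵗ/P = Pᵢˢᵃᵗ/123.8.
  K_A = 345.6/123.8 = 2.791599, K_B = 288.7/123.8 = 2.331987, K_C = 31.1/123.8 = 0.251212
Rachford–Rice: g(ψ) = Σ zᵢ(Kᵢ−1)/(1+ψ(Kᵢ−1)) = 0.
g(0) = ΣzᵢKᵢ − 1 = 0.7098 and g(1) = 1 − Σzᵢ/Kᵢ = -0.6437, so a root lies in (0, 1).
Iterate (Newton) starting at ψ = 0.69:
  ψ = 0.6900: g = -0.05984, g' = -1.1803 → ψ = 0.6393
  ψ = 0.6393: g = -0.00238, g' = -1.0913 → ψ = 0.6371
Converged at ψ = 0.6371.

ψ = 0.6371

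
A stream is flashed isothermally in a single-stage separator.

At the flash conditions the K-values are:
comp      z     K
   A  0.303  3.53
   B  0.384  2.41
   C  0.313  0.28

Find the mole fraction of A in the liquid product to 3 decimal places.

x_A = 0.102

Material balance + equilibrium reduce to Σ zᵢ(Kᵢ−1)/(1+ψ(Kᵢ−1)) = 0.
Feasibility: ΣzᵢKᵢ = 2.083, Σzᵢ/Kᵢ = 1.363 — both > 1, two phases present.
Iterate (Newton) starting at ψ = 0.5:
  ψ = 0.500: g = 0.3039, g' = -1.037 → ψ = 0.793
  ψ = 0.793: g = -0.0148, g' = -1.266 → ψ = 0.781
Converged at ψ = 0.781.
Compositions from xᵢ = zᵢ/(1+ψ(Kᵢ−1)), yᵢ = Kᵢxᵢ:
  A: x = 0.102, y = 0.359
  B: x = 0.183, y = 0.440
  C: x = 0.715, y = 0.200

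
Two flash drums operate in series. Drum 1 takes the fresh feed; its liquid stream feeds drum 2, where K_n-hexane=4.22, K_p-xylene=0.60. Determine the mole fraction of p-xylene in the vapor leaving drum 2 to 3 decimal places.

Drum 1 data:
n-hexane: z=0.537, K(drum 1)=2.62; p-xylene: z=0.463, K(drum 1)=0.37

y_p-xylene (drum 2) = 0.534

Drum 1:
Material balance + equilibrium reduce to Σ zᵢ(Kᵢ−1)/(1+ψ₁(Kᵢ−1)) = 0.
Feasibility: ΣzᵢKᵢ = 1.578, Σzᵢ/Kᵢ = 1.456 — both > 1, two phases present.
Binary case is linear: z₁(K₁−1)(1+ψ₁(K₂−1)) + z₂(K₂−1)(1+ψ₁(K₁−1)) = 0
⇒ ψ₁ = [z₁(K₁−1)+z₂(K₂−1)] / [−(K₁−1)(K₂−1)] = 0.5783/1.0206 = 0.567
Drum-1 compositions:
  n-hexane: x = 0.280, y = 0.734
  p-xylene: x = 0.720, y = 0.266
Drum-2 feed = drum-1 liquid: z₂ = (0.2800, 0.7200).
Drum 2:
Let ψ₂ = V/F and solve Σ zᵢ(Kᵢ−1)/(1+ψ₂(Kᵢ−1)) = 0.
Feasibility: ΣzᵢKᵢ = 1.614, Σzᵢ/Kᵢ = 1.266 — both > 1, two phases present.
Binary case is linear: z₁(K₁−1)(1+ψ₂(K₂−1)) + z₂(K₂−1)(1+ψ₂(K₁−1)) = 0
⇒ ψ₂ = [z₁(K₁−1)+z₂(K₂−1)] / [−(K₁−1)(K₂−1)] = 0.6136/1.2880 = 0.476
  n-hexane: x = 0.110, y = 0.466
  p-xylene: x = 0.890, y = 0.534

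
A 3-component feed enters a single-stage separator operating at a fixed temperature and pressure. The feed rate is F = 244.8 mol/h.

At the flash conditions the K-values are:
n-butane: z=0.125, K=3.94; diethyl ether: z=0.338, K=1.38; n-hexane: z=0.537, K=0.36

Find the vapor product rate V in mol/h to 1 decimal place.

Let β = V/F and solve Σ zᵢ(Kᵢ−1)/(1+β(Kᵢ−1)) = 0.
Check two-phase: ΣzᵢKᵢ = 1.152 > 1 and Σzᵢ/Kᵢ = 1.768 > 1, so g(0) = 0.152 > 0 and g(1) = -0.768 < 0.
Iterate (Newton) starting at β = 0.5:
  β = 0.500: g = -0.2487, g' = -0.687 → β = 0.138
  β = 0.138: g = 0.0064, g' = -0.855 → β = 0.146
Converged at β = 0.146.
Then V = β·F = 0.1457·244.8 = 35.7 mol/h and L = F − V = 209.1 mol/h.

V = 35.7 mol/h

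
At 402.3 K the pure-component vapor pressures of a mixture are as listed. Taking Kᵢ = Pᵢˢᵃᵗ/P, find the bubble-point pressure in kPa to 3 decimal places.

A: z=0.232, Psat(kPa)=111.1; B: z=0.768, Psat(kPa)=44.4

Pbub = 59.874 kPa

At the bubble point ψ → 0, so ΣzᵢKᵢ = 1 with Kᵢ = Pᵢˢᵃᵗ/P ⇒ P = ΣzᵢPᵢˢᵃᵗ.
P = 0.232·111.1 + 0.768·44.4 = 59.874 kPa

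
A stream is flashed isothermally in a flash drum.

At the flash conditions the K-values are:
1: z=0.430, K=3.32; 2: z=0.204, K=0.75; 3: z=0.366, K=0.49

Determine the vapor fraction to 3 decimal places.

ψ = 0.748

Rachford–Rice: g(ψ) = Σ zᵢ(Kᵢ−1)/(1+ψ(Kᵢ−1)) = 0.
g(0) = ΣzᵢKᵢ − 1 = 0.760 and g(1) = 1 − Σzᵢ/Kᵢ = -0.148, so a root lies in (0, 1).
Newton–Raphson from ψ = 0.5:
  ψ = 0.500: g = 0.1530, g' = -0.684 → ψ = 0.724
  ψ = 0.724: g = 0.0143, g' = -0.581 → ψ = 0.748
Converged at ψ = 0.748.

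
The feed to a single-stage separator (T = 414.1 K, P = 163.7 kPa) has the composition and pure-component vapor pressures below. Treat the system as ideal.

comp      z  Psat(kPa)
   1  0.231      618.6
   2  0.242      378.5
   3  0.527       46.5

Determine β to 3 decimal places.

Raoult's law: Kᵢ = Pᵢˢᵃᵗ/P = Pᵢˢᵃᵗ/163.7.
  K_1 = 618.6/163.7 = 3.77886, K_2 = 378.5/163.7 = 2.31216, K_3 = 46.5/163.7 = 0.28406
Newton–Raphson from β = 0.54:
  β = 0.540: g = -0.1725, g' = -1.146 → β = 0.389
  β = 0.389: g = -0.0047, g' = -1.113 → β = 0.385
Converged at β = 0.385.

β = 0.385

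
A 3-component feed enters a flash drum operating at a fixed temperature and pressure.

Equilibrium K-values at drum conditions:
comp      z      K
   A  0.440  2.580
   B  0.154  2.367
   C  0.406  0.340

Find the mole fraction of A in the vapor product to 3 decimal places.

Newton–Raphson from ψ = 0.43:
  ψ = 0.430: g = 0.1724, g' = -0.848 → ψ = 0.633
Converged at ψ = 0.633.
Compositions from xᵢ = zᵢ/(1+ψ(Kᵢ−1)), yᵢ = Kᵢxᵢ:
  A: x = 0.220, y = 0.567
  B: x = 0.083, y = 0.195
  C: x = 0.698, y = 0.237

y_A = 0.567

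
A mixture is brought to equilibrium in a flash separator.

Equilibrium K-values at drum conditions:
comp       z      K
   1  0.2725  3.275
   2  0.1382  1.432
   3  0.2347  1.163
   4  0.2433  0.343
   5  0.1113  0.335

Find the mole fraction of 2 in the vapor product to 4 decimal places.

y_2 = 0.1606

Rachford–Rice: g(V/F) = Σ zᵢ(Kᵢ−1)/(1+V/F(Kᵢ−1)) = 0.
Check two-phase: ΣzᵢKᵢ = 1.4840 > 1 and Σzᵢ/Kᵢ = 1.4231 > 1, so g(0) = 0.4840 > 0 and g(1) = -0.4231 < 0.
Iterate (Newton) starting at V/F = 0.45:
  V/F = 0.4500: g = 0.05939, g' = -0.6798 → V/F = 0.5374
  V/F = 0.5374: g = 0.00031, g' = -0.6779 → V/F = 0.5378
Converged at V/F = 0.5378.
Compositions from xᵢ = zᵢ/(1+V/F(Kᵢ−1)), yᵢ = Kᵢxᵢ:
  1: x = 0.1226, y = 0.4014
  2: x = 0.1121, y = 0.1606
  3: x = 0.2158, y = 0.2510
  4: x = 0.3762, y = 0.1291
  5: x = 0.1733, y = 0.0580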